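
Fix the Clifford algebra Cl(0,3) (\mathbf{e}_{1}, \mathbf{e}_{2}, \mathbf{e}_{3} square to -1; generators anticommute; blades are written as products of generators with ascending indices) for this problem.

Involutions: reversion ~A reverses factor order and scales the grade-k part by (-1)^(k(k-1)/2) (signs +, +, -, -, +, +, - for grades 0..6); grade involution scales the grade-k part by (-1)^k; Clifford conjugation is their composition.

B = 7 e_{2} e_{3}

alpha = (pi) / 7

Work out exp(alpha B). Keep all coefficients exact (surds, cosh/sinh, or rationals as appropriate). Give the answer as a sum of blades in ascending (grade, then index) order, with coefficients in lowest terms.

B^2 = (7)^2*(e_{2} e_{3})^2 = 49*(-1) = -49 (a basis 2-blade squares to minus the product of its generators' squares).
B^2 = -49 — circular case — the even/odd split gives cos and sin: l = 7, alpha*l = \pi, so exp(alpha B) = cos(\pi) + (sin(\pi)/7)*B = -1 + (0)*B.
Answer: -1


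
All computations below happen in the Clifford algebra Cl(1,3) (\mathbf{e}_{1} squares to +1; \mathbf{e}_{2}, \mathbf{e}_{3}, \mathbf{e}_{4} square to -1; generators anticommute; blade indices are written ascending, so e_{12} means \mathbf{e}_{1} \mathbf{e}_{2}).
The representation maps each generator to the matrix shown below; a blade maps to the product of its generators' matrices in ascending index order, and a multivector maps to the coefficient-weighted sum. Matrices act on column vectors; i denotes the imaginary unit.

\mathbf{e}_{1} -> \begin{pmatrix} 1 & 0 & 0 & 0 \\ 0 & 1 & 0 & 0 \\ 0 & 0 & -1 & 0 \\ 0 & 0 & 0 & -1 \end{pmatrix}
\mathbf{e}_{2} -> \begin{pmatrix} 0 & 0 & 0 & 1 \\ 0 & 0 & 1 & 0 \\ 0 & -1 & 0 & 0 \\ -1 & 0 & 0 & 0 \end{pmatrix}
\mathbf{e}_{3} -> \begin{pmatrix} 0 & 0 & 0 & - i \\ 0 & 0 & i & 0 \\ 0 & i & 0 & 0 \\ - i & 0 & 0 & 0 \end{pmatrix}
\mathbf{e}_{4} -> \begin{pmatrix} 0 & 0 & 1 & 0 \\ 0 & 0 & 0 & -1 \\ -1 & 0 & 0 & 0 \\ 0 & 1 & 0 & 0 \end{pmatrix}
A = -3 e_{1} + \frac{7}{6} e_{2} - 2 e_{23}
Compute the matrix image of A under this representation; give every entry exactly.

Bivector images (products of the table entries): rho(e_{23}) = rho(\mathbf{e}_{2})rho(\mathbf{e}_{3}) = \begin{pmatrix} - i & 0 & 0 & 0 \\ 0 & i & 0 & 0 \\ 0 & 0 & - i & 0 \\ 0 & 0 & 0 & i \end{pmatrix}.
M = (-3)*rho(e_{1}) + (\frac{7}{6})*rho(e_{2}) + (-2)*rho(e_{23}), summed entrywise:
Answer: \begin{pmatrix} -3 + 2 i & 0 & 0 & \frac{7}{6} \\ 0 & -3 - 2 i & \frac{7}{6} & 0 \\ 0 & - \frac{7}{6} & 3 + 2 i & 0 \\ - \frac{7}{6} & 0 & 0 & 3 - 2 i \end{pmatrix}


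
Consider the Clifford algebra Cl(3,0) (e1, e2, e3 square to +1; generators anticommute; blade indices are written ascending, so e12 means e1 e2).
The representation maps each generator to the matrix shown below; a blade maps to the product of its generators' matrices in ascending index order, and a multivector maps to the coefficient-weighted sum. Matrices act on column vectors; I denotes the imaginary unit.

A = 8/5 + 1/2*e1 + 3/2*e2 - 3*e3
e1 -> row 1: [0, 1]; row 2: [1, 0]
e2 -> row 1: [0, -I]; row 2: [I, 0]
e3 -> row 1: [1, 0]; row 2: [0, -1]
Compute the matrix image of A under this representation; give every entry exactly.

M = (8/5)*1 + (1/2)*rho(e1) + (3/2)*rho(e2) + (-3)*rho(e3), summed entrywise (1 is the identity matrix):
Answer: row 1: [-7/5, 1/2 - 3*I/2]; row 2: [1/2 + 3*I/2, 23/5]


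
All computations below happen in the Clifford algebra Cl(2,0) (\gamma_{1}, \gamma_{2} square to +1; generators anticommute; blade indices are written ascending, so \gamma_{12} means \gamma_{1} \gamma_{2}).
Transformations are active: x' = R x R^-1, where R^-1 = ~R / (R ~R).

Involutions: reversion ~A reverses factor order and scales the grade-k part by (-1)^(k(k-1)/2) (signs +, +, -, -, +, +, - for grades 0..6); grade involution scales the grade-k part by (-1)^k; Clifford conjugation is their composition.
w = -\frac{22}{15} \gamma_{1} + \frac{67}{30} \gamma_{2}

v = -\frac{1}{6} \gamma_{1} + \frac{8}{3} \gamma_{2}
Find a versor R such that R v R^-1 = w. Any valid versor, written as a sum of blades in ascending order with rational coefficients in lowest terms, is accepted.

Reasoning: v^2 = w^2 = \frac{257}{36} since conjugation preserves the quadratic form; R = v + w = -\frac{49}{30} \gamma_{1} + \frac{49}{10} \gamma_{2} is then valid when invertible, keeping its own part and reversing (v - w)/2.
Answer: -\frac{49}{30} \gamma_{1} + \frac{49}{10} \gamma_{2}


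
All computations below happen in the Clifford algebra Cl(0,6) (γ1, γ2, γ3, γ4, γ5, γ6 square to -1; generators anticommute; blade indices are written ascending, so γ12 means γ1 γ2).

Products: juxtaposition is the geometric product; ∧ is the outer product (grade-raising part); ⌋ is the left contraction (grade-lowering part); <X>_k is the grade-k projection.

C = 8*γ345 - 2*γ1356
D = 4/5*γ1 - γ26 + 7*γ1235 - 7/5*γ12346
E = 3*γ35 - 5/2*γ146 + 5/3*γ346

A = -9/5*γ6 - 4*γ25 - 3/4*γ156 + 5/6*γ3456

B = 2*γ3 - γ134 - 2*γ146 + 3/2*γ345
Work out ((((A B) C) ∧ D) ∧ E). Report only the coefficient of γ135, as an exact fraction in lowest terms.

step 1: -5/4*γ6 - 18/5*γ14 + 18/5*γ36 + 3/2*γ45 - 5/3*γ135 + 5/6*γ156 + 6*γ234 + 8*γ235 + 5/3*γ456 - 117/40*γ1346 - 3/2*γ1356 + 39/20*γ3456 + 4*γ12345 - 8*γ12456
step 2: 3 - 41/3*γ3 - 184/15*γ6 + 32*γ12 - 283/30*γ14 - 36/5*γ15 + 64*γ24 - 48*γ25 + 40/3*γ36 - 117/20*γ45 - 16*γ126 + 10/3*γ134 - 263/10*γ135 + 12*γ146 - 117/5*γ156 - 16*γ234 + 8*γ246 + 144/5*γ456 - 64*γ1236 + 29/3*γ1346 + 14/5*γ3456 + 12*γ12456
step 3: 12/5*γ1 + 164/15*γ13 + 736/75*γ16 - 3*γ26 + 256/5*γ124 - 192/5*γ125 + 32/3*γ136 - 117/25*γ145 - 41/3*γ236 + 64/5*γ1234 + 21*γ1235 - 95/6*γ1246 - 36/5*γ1256 - 576/25*γ1456 + 117/20*γ2456 - 113/15*γ12346 - 1787/30*γ12356 + 56/25*γ13456
step 4: 36/5*γ135 + 4*γ1346 + 736/25*γ1356 - 9*γ2356 - 768/5*γ12345 - 33/2*γ123456
Answer: 36/5


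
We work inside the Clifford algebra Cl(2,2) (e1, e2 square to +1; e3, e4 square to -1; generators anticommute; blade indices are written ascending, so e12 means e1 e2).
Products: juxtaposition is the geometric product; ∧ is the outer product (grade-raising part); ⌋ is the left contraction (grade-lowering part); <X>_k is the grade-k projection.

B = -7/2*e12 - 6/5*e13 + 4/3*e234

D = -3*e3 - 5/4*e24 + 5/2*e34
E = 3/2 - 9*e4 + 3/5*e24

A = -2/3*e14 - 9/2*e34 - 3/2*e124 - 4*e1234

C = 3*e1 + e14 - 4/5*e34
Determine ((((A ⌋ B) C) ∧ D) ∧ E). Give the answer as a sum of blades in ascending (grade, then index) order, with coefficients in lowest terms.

step 1: 6*e2
step 2: -18*e12 - 6*e124 - 24/5*e234
step 3: 54*e123 - 63*e1234
step 4: 81*e123 - 1161/2*e1234
Answer: 81*e123 - 1161/2*e1234


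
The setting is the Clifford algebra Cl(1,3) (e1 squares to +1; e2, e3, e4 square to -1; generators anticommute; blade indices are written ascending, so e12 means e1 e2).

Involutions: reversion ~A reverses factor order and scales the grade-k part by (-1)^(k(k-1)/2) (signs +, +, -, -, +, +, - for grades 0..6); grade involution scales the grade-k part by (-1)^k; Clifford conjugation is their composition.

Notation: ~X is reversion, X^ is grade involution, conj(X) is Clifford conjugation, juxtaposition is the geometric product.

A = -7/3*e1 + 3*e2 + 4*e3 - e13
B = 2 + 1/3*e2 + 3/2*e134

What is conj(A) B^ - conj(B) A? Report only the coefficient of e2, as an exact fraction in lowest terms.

first term: -1 + 14/3*e1 - 6*e2 - 8*e3 - 3/2*e4 - 7/9*e12 + 2*e13 + 6*e14 - 4/3*e23 - 7/2*e34 + 1/3*e123 - 9/2*e1234
second term: 1 - 14/3*e1 + 6*e2 + 8*e3 - 3/2*e4 - 7/9*e12 - 2*e13 + 6*e14 - 4/3*e23 - 7/2*e34 - 1/3*e123 + 9/2*e1234
Answer: -12


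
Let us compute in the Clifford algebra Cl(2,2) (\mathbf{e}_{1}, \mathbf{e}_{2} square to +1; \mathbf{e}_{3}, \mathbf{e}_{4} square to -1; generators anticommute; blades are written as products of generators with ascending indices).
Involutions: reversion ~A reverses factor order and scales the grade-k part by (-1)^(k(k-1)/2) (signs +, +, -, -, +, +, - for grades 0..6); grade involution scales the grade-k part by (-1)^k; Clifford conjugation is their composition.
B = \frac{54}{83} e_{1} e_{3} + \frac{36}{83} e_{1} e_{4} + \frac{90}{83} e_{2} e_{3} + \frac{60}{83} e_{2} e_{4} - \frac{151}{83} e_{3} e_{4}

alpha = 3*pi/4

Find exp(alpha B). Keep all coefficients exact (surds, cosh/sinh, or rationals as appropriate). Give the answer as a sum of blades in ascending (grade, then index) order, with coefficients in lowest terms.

B^2 term by term: the squares give (\frac{54}{83})^2*(e_{1} e_{3})^2 + (\frac{36}{83})^2*(e_{1} e_{4})^2 + (\frac{90}{83})^2*(e_{2} e_{3})^2 + (\frac{60}{83})^2*(e_{2} e_{4})^2 + (-\frac{151}{83})^2*(e_{3} e_{4})^2 = \frac{2916}{6889}*(+1) + \frac{1296}{6889}*(+1) + \frac{8100}{6889}*(+1) + \frac{3600}{6889}*(+1) + \frac{22801}{6889}*(-1) = -1 (each basis 2-blade squares to minus the product of its generators' squares); cross terms between blades sharing an index anticommute and cancel; the commuting (index-disjoint) pairs give grade-4 terms 2*c*c'*(blade product), which cancel blade by blade — e_{1} e_{2} e_{3} e_{4}: -\frac{6480}{6889} + \frac{6480}{6889} = 0 — confirming B is simple. So B^2 = -1.
B^2 = -1 — the series telescopes trigonometrically here: l = 1, alpha*l = \frac{3 \pi}{4}, so exp(alpha B) = cos(\frac{3 \pi}{4}) + (sin(\frac{3 \pi}{4})/1)*B = - \frac{\sqrt{2}}{2} + (\frac{\sqrt{2}}{2})*B.
Answer: - \frac{\sqrt{2}}{2} + \frac{27 \sqrt{2}}{83} e_{1} e_{3} + \frac{18 \sqrt{2}}{83} e_{1} e_{4} + \frac{45 \sqrt{2}}{83} e_{2} e_{3} + \frac{30 \sqrt{2}}{83} e_{2} e_{4} - \frac{151 \sqrt{2}}{166} e_{3} e_{4}


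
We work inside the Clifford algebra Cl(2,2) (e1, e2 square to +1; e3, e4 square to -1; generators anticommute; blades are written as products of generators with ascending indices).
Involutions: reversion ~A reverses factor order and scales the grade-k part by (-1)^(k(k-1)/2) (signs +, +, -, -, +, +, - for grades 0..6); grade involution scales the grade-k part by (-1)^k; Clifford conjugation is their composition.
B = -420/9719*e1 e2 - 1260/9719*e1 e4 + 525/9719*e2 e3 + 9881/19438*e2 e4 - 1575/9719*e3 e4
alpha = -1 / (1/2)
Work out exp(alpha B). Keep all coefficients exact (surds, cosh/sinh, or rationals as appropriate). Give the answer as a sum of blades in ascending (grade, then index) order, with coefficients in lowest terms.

B^2 term by term: the squares give (-420/9719)^2*(e1 e2)^2 + (-1260/9719)^2*(e1 e4)^2 + (525/9719)^2*(e2 e3)^2 + (9881/19438)^2*(e2 e4)^2 + (-1575/9719)^2*(e3 e4)^2 = 176400/94458961*(-1) + 1587600/94458961*(+1) + 275625/94458961*(+1) + 97634161/377835844*(+1) + 2480625/94458961*(-1) = 1/4 (each basis 2-blade squares to minus the product of its generators' squares); cross terms between blades sharing an index anticommute and cancel; the commuting (index-disjoint) pairs give grade-4 terms 2*c*c'*(blade product), which cancel blade by blade — e1 e2 e3 e4: 1323000/94458961 - 1323000/94458961 = 0 — confirming B is simple. So B^2 = 1/4.
B^2 = 1/4 — the series telescopes hyperbolically here: l = 1/2, alpha*l = -1, so exp(alpha B) = cosh(-1) + (sinh(-1)/(1/2))*B = cosh(1) + (-2*sinh(1))*B.
Answer: cosh(1) + 840*sinh(1)/9719*e1 e2 + 2520*sinh(1)/9719*e1 e4 - 1050*sinh(1)/9719*e2 e3 - 9881*sinh(1)/9719*e2 e4 + 3150*sinh(1)/9719*e3 e4


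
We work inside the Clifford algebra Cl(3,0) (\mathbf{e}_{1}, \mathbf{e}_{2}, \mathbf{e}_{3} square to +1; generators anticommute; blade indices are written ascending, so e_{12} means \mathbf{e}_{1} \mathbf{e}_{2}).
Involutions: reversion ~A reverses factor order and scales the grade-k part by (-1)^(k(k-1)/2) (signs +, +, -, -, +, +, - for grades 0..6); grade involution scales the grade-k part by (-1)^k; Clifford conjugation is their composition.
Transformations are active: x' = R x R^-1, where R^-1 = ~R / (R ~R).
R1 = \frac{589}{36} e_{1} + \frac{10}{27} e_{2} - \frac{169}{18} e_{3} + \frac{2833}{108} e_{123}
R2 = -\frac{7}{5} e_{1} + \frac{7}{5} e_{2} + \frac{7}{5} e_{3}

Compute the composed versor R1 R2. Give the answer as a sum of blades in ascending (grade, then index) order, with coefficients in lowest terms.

Distribute over the terms of R2 (each basis-blade product reordered to ascending indices, repeated generators contracted through their squares):
R1 (-\frac{7}{5} e_{1}) = -\frac{4123}{180} + \frac{14}{27} e_{12} - \frac{1183}{90} e_{13} - \frac{19831}{540} e_{23}
R1 (\frac{7}{5} e_{2}) = \frac{14}{27} + \frac{4123}{180} e_{12} - \frac{19831}{540} e_{13} + \frac{1183}{90} e_{23}
R1 (\frac{7}{5} e_{3}) = -\frac{1183}{90} + \frac{19831}{540} e_{12} + \frac{4123}{180} e_{13} + \frac{14}{27} e_{23}
Summing the partial products and collecting blades:
Answer: -\frac{19187}{540} + \frac{1624}{27} e_{12} - \frac{728}{27} e_{13} - \frac{4151}{180} e_{23}


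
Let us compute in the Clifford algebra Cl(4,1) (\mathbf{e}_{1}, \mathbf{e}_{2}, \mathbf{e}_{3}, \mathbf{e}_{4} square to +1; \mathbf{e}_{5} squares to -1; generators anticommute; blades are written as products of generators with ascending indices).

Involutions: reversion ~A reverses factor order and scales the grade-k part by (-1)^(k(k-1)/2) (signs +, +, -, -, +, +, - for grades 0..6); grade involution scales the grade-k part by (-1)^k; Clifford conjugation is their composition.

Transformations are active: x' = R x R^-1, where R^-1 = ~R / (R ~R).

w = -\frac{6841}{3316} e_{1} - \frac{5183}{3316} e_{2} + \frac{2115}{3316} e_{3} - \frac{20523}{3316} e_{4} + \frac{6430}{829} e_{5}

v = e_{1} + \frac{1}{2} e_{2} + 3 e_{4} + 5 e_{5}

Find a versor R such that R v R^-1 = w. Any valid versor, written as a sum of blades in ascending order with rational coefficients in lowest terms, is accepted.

R = v + w = -\frac{3525}{3316} e_{1} - \frac{3525}{3316} e_{2} + \frac{2115}{3316} e_{3} - \frac{10575}{3316} e_{4} + \frac{10575}{829} e_{5} works: the equal norms (-\frac{59}{4}) guarantee its sandwich swaps v into w.
Answer: -\frac{3525}{3316} e_{1} - \frac{3525}{3316} e_{2} + \frac{2115}{3316} e_{3} - \frac{10575}{3316} e_{4} + \frac{10575}{829} e_{5}


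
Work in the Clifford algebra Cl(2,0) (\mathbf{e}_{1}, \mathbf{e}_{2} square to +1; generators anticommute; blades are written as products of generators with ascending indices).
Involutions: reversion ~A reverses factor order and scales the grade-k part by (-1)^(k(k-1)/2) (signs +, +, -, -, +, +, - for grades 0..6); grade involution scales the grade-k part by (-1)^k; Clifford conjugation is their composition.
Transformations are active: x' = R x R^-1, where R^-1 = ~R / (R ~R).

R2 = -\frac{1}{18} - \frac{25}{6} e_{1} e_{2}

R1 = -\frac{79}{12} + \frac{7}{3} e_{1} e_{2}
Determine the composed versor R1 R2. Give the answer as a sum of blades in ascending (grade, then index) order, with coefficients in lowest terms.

Distribute over the terms of R1 (each basis-blade product reordered to ascending indices, repeated generators contracted through their squares):
(-\frac{79}{12}) R2 = \frac{79}{216} + \frac{1975}{72} e_{1} e_{2}
(\frac{7}{3} e_{1} e_{2}) R2 = \frac{175}{18} - \frac{7}{54} e_{1} e_{2}
Summing the partial products and collecting blades:
Answer: \frac{2179}{216} + \frac{5897}{216} e_{1} e_{2}


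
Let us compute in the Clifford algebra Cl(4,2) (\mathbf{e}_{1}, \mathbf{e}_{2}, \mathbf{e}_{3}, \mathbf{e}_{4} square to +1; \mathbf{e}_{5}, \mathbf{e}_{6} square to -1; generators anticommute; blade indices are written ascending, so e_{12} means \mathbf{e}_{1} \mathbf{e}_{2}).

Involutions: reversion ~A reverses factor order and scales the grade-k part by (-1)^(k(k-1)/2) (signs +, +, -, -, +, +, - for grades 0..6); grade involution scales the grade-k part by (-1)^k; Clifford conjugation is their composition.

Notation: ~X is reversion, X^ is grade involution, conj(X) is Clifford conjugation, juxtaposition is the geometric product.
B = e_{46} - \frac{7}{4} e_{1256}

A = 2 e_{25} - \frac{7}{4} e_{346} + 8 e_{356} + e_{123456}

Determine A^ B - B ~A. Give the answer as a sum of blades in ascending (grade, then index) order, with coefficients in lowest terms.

first term: \frac{7}{4} e_{3} - \frac{7}{2} e_{16} - \frac{7}{4} e_{34} - 14 e_{123} + 8 e_{345} - e_{1235} - 2 e_{2456} - \frac{49}{16} e_{12345}
second term: \frac{7}{4} e_{3} + \frac{7}{2} e_{16} + \frac{7}{4} e_{34} - 14 e_{123} - 8 e_{345} + e_{1235} + 2 e_{2456} + \frac{49}{16} e_{12345}
Answer: -7 e_{16} - \frac{7}{2} e_{34} + 16 e_{345} - 2 e_{1235} - 4 e_{2456} - \frac{49}{8} e_{12345}


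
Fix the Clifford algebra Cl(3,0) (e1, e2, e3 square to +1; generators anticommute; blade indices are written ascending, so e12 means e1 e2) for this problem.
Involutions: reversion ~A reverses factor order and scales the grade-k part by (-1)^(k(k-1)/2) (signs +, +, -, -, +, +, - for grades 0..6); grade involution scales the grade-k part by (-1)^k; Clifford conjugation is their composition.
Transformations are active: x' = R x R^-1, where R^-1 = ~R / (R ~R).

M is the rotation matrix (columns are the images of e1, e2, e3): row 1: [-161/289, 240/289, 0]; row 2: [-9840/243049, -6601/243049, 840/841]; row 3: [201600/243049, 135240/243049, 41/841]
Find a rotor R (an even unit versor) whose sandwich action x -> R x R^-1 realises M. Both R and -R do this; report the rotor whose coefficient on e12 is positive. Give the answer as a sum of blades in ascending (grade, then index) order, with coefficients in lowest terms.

Method: write R = a + b12*e12 + b13*e13 + b23*e23 with a^2 + b12^2 + b13^2 + b23^2 = 1 (so R^-1 = ~R). Expanding the columns R e_j ~R gives tr M = 4a^2 - 1 and, from the antisymmetric part, M21 - M12 = -4a*b12, M13 - M31 = 4a*b13, M32 - M23 = -4a*b23.
Here tr M = -130153/243049, so a^2 = (1 + tr M)/4 = 28224/243049 and a = ±168/493. Taking a = 168/493: M21 - M12 = -211680/243049, M13 - M31 = -201600/243049, M32 - M23 = -107520/243049, giving b12 = 315/493, b13 = -300/493, b23 = 160/493, i.e. R = 168/493 + 315/493*e12 - 300/493*e13 + 160/493*e23.
Its e12 coefficient is already positive.
Answer: 168/493 + 315/493*e12 - 300/493*e13 + 160/493*e23. Recall the cover is two-to-one: with M of trace -130153/243049, both preimages act alike, and the stated e12 sign chooses the sheet.


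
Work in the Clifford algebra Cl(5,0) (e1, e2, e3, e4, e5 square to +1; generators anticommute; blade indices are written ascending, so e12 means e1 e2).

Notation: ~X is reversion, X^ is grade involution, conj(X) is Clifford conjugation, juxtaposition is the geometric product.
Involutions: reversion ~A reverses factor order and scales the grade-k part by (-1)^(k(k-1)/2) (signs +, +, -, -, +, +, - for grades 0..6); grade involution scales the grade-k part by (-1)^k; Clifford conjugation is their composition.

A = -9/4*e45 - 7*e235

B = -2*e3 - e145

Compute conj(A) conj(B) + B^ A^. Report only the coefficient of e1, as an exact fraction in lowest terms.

first term: 9/4*e1 + 14*e25 + 9/2*e345 + 7*e1234
second term: 9/4*e1 - 14*e25 - 9/2*e345 + 7*e1234
Answer: 9/2


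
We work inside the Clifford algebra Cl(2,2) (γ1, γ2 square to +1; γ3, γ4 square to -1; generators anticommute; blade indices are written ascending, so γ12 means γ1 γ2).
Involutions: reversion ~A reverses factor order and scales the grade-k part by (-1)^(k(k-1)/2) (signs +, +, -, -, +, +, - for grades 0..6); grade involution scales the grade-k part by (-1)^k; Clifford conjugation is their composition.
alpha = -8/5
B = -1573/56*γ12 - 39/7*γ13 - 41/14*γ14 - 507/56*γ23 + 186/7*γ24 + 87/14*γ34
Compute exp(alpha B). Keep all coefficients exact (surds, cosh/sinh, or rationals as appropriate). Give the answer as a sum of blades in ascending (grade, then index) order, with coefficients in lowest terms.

B^2 term by term: the squares give (-1573/56)^2*(γ12)^2 + (-39/7)^2*(γ13)^2 + (-41/14)^2*(γ14)^2 + (-507/56)^2*(γ23)^2 + (186/7)^2*(γ24)^2 + (87/14)^2*(γ34)^2 = 2474329/3136*(-1) + 1521/49*(+1) + 1681/196*(+1) + 257049/3136*(+1) + 34596/49*(+1) + 7569/196*(-1) = 0 (each basis 2-blade squares to minus the product of its generators' squares); cross terms between blades sharing an index anticommute and cancel; the commuting (index-disjoint) pairs give grade-4 terms 2*c*c'*(blade product), which cancel blade by blade — γ1234: -136851/392 + 14508/49 + 20787/392 = 0 — confirming B is simple. So B^2 = 0.
B^2 = 0, so the series truncates immediately: exp(alpha B) = 1 + alpha B (parabolic case).
Answer: 1 + 1573/35*γ12 + 312/35*γ13 + 164/35*γ14 + 507/35*γ23 - 1488/35*γ24 - 348/35*γ34


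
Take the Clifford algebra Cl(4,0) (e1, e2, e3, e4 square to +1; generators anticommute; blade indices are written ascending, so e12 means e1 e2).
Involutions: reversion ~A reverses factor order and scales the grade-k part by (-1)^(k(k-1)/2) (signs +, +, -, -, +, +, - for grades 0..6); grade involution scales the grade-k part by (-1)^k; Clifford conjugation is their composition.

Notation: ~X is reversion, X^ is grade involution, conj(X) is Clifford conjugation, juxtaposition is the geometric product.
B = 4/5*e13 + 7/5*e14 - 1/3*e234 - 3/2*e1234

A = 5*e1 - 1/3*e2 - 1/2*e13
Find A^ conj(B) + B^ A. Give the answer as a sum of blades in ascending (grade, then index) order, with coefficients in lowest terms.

first term: -2/5 + 4*e3 + 7*e4 + 3/4*e24 - 73/90*e34 + 4/15*e123 + 3/10*e124 + 1/2*e134 + 15/2*e234 + 5/3*e1234
second term: 2/5 - 4*e3 - 7*e4 + 3/4*e24 - 73/90*e34 + 4/15*e123 + 3/10*e124 + 1/2*e134 + 15/2*e234 - 5/3*e1234
Answer: 3/2*e24 - 73/45*e34 + 8/15*e123 + 3/5*e124 + e134 + 15*e234


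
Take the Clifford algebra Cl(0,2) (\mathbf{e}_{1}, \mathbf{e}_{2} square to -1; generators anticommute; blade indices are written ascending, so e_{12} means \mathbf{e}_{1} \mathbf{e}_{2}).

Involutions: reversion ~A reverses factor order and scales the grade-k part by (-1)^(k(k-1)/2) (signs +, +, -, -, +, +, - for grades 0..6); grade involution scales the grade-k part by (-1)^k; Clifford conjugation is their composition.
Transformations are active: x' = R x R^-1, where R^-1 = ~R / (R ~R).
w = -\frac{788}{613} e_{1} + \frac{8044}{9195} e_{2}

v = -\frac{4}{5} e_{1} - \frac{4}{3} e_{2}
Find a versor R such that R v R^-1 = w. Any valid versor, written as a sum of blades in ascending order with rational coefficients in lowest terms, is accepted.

Key observation: q(v) = q(w) = -\frac{544}{225} (sandwiches preserve the norm), so R = v + w = -\frac{6392}{3065} e_{1} - \frac{4216}{9195} e_{2} works whenever it is invertible — the component of v along it is kept and (v - w)/2 reverses, sending v to w.
Answer: -\frac{6392}{3065} e_{1} - \frac{4216}{9195} e_{2}


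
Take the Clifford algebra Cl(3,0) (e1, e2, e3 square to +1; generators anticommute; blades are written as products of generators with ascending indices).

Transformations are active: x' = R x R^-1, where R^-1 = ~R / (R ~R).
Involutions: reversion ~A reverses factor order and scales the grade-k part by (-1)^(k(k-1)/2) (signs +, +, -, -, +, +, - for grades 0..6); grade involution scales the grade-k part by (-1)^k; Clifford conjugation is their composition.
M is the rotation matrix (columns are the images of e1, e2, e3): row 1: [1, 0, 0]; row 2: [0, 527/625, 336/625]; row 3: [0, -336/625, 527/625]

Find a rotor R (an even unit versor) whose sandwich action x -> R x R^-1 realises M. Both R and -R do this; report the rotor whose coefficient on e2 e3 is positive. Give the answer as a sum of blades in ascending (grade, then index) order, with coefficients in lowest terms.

Method: write R = a + b12*e1 e2 + b13*e1 e3 + b23*e2 e3 with a^2 + b12^2 + b13^2 + b23^2 = 1 (so R^-1 = ~R). Expanding the columns R e_j ~R gives tr M = 4a^2 - 1 and, from the antisymmetric part, M21 - M12 = -4a*b12, M13 - M31 = 4a*b13, M32 - M23 = -4a*b23.
Here tr M = 1679/625, so a^2 = (1 + tr M)/4 = 576/625 and a = ±24/25. Taking a = 24/25: M21 - M12 = 0, M13 - M31 = 0, M32 - M23 = -672/625, giving b12 = 0, b13 = 0, b23 = 7/25, i.e. R = 24/25 + 7/25*e2 e3.
Its e2 e3 coefficient is already positive.
Answer: 24/25 + 7/25*e2 e3. Recall the cover is two-to-one: with M of trace 1679/625, both preimages act alike, and the stated e2 e3 sign chooses the sheet.


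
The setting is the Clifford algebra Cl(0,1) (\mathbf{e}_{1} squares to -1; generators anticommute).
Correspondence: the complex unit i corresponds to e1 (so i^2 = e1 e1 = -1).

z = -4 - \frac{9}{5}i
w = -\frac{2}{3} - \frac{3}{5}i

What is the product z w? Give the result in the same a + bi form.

In blades: z = -4 - \frac{9}{5} e_{1}, w = -\frac{2}{3} - \frac{3}{5} e_{1}.
Distribute z over w term by term (generator squares from the signature, products reordered to ascending indices): (-4)*w = \frac{8}{3} + \frac{12}{5} e_{1}; (-\frac{9}{5} e_{1})*w = -\frac{27}{25} + \frac{6}{5} e_{1}.
Sum: \frac{119}{75} + \frac{18}{5} e_{1}; translating back through the correspondence:
Answer: \frac{119}{75} + \frac{18}{5}i


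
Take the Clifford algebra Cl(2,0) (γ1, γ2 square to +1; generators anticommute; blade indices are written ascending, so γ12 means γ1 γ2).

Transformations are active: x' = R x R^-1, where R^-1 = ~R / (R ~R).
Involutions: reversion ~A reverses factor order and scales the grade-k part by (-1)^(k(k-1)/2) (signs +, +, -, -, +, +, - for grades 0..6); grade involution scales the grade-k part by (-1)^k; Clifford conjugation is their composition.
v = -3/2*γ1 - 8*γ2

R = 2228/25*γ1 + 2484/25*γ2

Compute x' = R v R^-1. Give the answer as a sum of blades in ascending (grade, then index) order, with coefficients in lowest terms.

~R = 2228/25*γ1 + 2484/25*γ2, and R ~R = 2226848/125, so R^-1 = ~R / (2226848/125).
R v = -23214/25 - 14098/25*γ12
Answer: -51144/6565*γ1 - 30959/13130*γ2


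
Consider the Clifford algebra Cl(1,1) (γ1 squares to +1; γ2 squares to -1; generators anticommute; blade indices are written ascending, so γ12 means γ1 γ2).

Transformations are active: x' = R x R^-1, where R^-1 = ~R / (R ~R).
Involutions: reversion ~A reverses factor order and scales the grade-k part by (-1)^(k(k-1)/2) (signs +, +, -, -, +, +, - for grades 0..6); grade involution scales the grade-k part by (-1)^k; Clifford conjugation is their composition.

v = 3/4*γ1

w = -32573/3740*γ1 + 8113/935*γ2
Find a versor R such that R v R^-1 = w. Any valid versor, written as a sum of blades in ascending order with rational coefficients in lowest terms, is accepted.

R = v + w = -7442/935*γ1 + 8113/935*γ2 works: the equal norms (9/16) guarantee its sandwich swaps v into w.
Answer: -7442/935*γ1 + 8113/935*γ2


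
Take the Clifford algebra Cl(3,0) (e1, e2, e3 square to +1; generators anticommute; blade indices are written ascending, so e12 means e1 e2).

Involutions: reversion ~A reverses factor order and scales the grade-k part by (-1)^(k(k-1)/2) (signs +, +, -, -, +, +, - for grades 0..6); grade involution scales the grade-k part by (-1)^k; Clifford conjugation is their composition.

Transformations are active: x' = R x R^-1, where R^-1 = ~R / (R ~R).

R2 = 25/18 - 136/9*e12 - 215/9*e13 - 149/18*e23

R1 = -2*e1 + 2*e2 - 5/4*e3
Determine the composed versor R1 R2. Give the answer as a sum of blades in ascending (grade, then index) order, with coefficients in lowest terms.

Distribute over the terms of R1 (each basis-blade product reordered to ascending indices, repeated generators contracted through their squares):
(-2*e1) R2 = -25/9*e1 + 272/9*e2 + 430/9*e3 + 149/9*e123
(2*e2) R2 = 272/9*e1 + 25/9*e2 - 149/9*e3 + 430/9*e123
(-5/4*e3) R2 = -1075/36*e1 - 745/72*e2 - 125/72*e3 + 170/9*e123
Summing the partial products and collecting blades:
Answer: -29/12*e1 + 1631/72*e2 + 2123/72*e3 + 749/9*e123


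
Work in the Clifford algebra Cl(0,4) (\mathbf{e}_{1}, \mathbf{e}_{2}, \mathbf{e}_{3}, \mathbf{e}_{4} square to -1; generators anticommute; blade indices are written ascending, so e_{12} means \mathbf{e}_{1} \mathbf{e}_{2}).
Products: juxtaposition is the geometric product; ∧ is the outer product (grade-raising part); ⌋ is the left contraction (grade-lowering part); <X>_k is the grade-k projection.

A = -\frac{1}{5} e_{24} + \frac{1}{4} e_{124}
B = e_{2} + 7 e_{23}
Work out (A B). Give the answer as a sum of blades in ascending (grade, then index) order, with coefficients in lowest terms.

step 1: -\frac{1}{5} e_{4} + \frac{1}{4} e_{14} + \frac{7}{5} e_{34} - \frac{7}{4} e_{134}
Answer: -\frac{1}{5} e_{4} + \frac{1}{4} e_{14} + \frac{7}{5} e_{34} - \frac{7}{4} e_{134}


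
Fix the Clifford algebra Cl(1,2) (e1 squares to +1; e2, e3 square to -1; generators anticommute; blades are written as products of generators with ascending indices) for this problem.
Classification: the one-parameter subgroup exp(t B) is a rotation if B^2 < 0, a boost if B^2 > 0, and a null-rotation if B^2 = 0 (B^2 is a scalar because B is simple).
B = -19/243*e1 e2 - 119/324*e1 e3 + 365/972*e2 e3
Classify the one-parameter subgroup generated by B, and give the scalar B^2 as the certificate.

B^2 term by term: the squares give (-19/243)^2*(e1 e2)^2 + (-119/324)^2*(e1 e3)^2 + (365/972)^2*(e2 e3)^2 = 361/59049*(+1) + 14161/104976*(+1) + 133225/944784*(-1) = 0 (each basis 2-blade squares to minus the product of its generators' squares); cross terms between blades sharing an index anticommute and cancel. So B^2 = 0.
Answer: null-rotation, certificate B^2 = 0. Why this suffices: the scalar 0 survives any versor conjugation, so its sign alone determines the class however B is presented.


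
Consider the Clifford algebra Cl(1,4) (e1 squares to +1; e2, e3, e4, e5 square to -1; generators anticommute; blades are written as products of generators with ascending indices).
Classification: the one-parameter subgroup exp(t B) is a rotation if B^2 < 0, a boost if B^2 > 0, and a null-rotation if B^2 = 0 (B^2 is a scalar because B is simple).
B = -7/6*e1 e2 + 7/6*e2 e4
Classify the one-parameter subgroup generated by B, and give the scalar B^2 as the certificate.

B^2 term by term: the squares give (-7/6)^2*(e1 e2)^2 + (7/6)^2*(e2 e4)^2 = 49/36*(+1) + 49/36*(-1) = 0 (each basis 2-blade squares to minus the product of its generators' squares); cross terms between blades sharing an index anticommute and cancel. So B^2 = 0.
Answer: null-rotation, certificate B^2 = 0. Certificate logic: 0 is a conjugation-invariant scalar, so its sign fixes rotation versus boost versus null-rotation outright.


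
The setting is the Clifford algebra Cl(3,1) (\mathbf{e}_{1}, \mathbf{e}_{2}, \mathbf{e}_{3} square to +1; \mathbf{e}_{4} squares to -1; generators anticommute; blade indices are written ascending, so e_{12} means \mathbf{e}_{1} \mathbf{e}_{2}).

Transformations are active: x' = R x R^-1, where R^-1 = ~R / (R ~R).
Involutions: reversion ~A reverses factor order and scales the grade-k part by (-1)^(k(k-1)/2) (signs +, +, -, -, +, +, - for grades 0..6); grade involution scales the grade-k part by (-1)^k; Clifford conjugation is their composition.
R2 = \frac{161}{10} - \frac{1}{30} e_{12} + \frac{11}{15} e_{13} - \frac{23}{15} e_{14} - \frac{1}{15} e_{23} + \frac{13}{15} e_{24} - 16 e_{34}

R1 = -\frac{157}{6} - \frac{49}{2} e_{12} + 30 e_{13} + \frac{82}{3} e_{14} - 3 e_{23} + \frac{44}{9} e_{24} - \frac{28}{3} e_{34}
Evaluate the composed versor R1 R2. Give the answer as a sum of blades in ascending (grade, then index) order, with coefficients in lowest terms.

Distribute over the grade parts of R1 (each basis-blade product reordered to ascending indices, repeated generators contracted through their squares):
<R1>_0 (= -\frac{157}{6}) R2 = -\frac{25277}{60} + \frac{157}{180} e_{12} - \frac{1727}{90} e_{13} + \frac{3611}{90} e_{14} + \frac{157}{90} e_{23} - \frac{2041}{90} e_{24} + \frac{1256}{3} e_{34}
<R1>_2 (= -\frac{49}{2} e_{12} + 30 e_{13} + \frac{82}{3} e_{14} - 3 e_{23} + \frac{44}{9} e_{24} - \frac{28}{3} e_{34}) R2 = \frac{47867}{540} - \frac{196271}{540} e_{12} + \frac{296}{9} e_{13} - \frac{14623}{270} e_{14} - \frac{1522}{15} e_{23} + \frac{1577}{18} e_{24} - \frac{11063}{135} e_{34} + \frac{49343}{135} e_{1234}
Summing the partial products and collecting blades:
Answer: -\frac{89813}{270} - \frac{9790}{27} e_{12} + \frac{137}{10} e_{13} - \frac{379}{27} e_{14} - \frac{1795}{18} e_{23} + \frac{974}{15} e_{24} + \frac{45457}{135} e_{34} + \frac{49343}{135} e_{1234}


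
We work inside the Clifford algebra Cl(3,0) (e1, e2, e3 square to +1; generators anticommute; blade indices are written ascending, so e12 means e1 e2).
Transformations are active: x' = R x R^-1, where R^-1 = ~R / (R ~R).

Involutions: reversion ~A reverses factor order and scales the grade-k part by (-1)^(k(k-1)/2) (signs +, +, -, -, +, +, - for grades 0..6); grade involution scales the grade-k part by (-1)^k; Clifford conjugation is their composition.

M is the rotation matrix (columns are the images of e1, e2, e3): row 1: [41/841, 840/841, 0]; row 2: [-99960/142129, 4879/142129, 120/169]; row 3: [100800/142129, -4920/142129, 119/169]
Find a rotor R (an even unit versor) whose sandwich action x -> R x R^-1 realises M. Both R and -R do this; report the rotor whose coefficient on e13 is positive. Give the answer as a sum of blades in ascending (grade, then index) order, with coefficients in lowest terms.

Method: write R = a + b12*e12 + b13*e13 + b23*e23 with a^2 + b12^2 + b13^2 + b23^2 = 1 (so R^-1 = ~R). Expanding the columns R e_j ~R gives tr M = 4a^2 - 1 and, from the antisymmetric part, M21 - M12 = -4a*b12, M13 - M31 = 4a*b13, M32 - M23 = -4a*b23.
Here tr M = 111887/142129, so a^2 = (1 + tr M)/4 = 63504/142129 and a = ±252/377. Taking a = 252/377: M21 - M12 = -241920/142129, M13 - M31 = -100800/142129, M32 - M23 = -105840/142129, giving b12 = 240/377, b13 = -100/377, b23 = 105/377, i.e. R = 252/377 + 240/377*e12 - 100/377*e13 + 105/377*e23.
Its e13 coefficient is negative, so report the other preimage -R.
Answer: -252/377 - 240/377*e12 + 100/377*e13 - 105/377*e23. Why the constraint matters: R and -R act identically through the sandwich — M has trace 111887/142129 either way — so only the sign condition on e13 picks one of the two preimages.


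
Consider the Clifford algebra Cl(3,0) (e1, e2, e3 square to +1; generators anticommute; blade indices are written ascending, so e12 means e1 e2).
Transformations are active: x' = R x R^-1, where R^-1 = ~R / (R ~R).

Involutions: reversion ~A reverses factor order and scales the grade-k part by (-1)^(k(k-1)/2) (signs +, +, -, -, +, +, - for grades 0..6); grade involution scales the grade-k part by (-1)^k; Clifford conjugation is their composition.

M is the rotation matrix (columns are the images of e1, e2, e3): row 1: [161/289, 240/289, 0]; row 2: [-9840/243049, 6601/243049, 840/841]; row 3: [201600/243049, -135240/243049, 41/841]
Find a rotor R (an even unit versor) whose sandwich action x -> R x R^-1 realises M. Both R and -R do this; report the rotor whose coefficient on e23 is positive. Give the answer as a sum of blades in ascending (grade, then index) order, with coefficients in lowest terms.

Method: write R = a + b12*e12 + b13*e13 + b23*e23 with a^2 + b12^2 + b13^2 + b23^2 = 1 (so R^-1 = ~R). Expanding the columns R e_j ~R gives tr M = 4a^2 - 1 and, from the antisymmetric part, M21 - M12 = -4a*b12, M13 - M31 = 4a*b13, M32 - M23 = -4a*b23.
Here tr M = 153851/243049, so a^2 = (1 + tr M)/4 = 99225/243049 and a = ±315/493. Taking a = 315/493: M21 - M12 = -211680/243049, M13 - M31 = -201600/243049, M32 - M23 = -378000/243049, giving b12 = 168/493, b13 = -160/493, b23 = 300/493, i.e. R = 315/493 + 168/493*e12 - 160/493*e13 + 300/493*e23.
Its e23 coefficient is already positive.
Answer: 315/493 + 168/493*e12 - 160/493*e13 + 300/493*e23. Uniqueness: Spin(3) -> SO(3) maps R and -R to the same rotation of trace 153851/243049; fixing the sign of the e23 coefficient removes the ambiguity.


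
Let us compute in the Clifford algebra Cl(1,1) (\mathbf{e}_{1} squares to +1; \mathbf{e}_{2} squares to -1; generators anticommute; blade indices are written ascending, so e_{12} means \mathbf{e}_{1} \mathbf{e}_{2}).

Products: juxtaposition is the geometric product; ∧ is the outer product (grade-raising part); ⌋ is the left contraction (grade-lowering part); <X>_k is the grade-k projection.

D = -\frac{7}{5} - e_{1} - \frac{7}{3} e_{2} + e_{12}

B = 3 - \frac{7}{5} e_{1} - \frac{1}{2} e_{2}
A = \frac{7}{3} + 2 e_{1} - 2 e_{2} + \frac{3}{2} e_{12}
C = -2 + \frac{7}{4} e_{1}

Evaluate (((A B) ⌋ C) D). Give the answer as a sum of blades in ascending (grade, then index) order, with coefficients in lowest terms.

step 1: \frac{16}{5} + \frac{209}{60} e_{1} - \frac{76}{15} e_{2} + \frac{7}{10} e_{12}
step 2: -\frac{73}{240} + \frac{28}{5} e_{1}
step 3: -\frac{6209}{1200} - \frac{9043}{1200} e_{1} + \frac{4543}{720} e_{2} - \frac{3209}{240} e_{12}
Answer: -\frac{6209}{1200} - \frac{9043}{1200} e_{1} + \frac{4543}{720} e_{2} - \frac{3209}{240} e_{12}


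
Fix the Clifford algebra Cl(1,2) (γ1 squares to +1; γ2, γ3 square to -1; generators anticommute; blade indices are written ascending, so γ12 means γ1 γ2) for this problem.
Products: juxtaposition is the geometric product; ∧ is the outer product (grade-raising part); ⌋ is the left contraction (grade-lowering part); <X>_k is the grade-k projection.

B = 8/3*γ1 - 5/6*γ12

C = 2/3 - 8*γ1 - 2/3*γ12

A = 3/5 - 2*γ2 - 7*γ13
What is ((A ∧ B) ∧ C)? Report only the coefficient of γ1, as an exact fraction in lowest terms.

step 1: 8/5*γ1 + 29/6*γ12
step 2: 16/15*γ1 + 29/9*γ12
Answer: 16/15


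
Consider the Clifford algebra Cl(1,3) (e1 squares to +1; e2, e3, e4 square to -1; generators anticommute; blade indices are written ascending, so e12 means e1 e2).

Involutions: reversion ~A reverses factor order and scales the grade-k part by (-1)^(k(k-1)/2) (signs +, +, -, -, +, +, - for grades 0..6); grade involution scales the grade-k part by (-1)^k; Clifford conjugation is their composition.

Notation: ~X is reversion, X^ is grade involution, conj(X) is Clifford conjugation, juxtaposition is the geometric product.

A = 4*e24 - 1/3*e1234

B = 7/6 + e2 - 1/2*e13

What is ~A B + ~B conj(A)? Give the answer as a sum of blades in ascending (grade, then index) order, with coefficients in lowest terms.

first term: -4*e4 - 29/6*e24 + 1/3*e134 - 43/18*e1234
second term: 4*e4 - 9/2*e24 - 1/3*e134 + 29/18*e1234
Answer: -28/3*e24 - 7/9*e1234


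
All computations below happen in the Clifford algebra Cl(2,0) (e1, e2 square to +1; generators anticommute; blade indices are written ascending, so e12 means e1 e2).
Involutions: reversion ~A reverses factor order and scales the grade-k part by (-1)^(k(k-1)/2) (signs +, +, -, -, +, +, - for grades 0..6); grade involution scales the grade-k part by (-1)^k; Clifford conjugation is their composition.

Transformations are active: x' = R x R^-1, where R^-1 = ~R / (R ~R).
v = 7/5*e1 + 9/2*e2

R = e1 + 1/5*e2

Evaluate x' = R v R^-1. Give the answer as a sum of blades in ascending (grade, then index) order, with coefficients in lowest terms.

~R = e1 + 1/5*e2, and R ~R = 26/25, so R^-1 = ~R / (26/25).
R v = 23/10 + 211/50*e12
Answer: 393/130*e1 - 47/13*e2


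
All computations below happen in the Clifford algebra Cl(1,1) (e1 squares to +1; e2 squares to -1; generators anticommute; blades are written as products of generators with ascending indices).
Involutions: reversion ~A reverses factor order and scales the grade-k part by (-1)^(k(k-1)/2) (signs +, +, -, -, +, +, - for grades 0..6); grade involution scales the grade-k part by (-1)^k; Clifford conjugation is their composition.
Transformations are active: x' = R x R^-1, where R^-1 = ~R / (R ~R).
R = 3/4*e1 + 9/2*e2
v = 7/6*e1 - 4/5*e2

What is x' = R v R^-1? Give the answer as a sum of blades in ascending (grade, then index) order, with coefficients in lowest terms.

~R = 3/4*e1 + 9/2*e2, and R ~R = -315/16, so R^-1 = ~R / (-315/16).
R v = 179/40 - 117/20*e1 e2
Answer: -1583/1050*e1 - 218/175*e2


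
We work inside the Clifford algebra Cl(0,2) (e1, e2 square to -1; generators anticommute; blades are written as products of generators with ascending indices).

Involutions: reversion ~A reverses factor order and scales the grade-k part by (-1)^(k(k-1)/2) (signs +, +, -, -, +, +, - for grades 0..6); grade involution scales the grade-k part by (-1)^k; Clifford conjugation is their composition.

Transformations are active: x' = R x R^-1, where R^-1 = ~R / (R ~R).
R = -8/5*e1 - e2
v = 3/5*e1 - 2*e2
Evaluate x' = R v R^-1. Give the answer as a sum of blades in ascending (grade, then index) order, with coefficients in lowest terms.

~R = -8/5*e1 - e2, and R ~R = -89/25, so R^-1 = ~R / (-89/25).
R v = -26/25 + 19/5*e1 e2
Answer: -683/445*e1 + 126/89*e2
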